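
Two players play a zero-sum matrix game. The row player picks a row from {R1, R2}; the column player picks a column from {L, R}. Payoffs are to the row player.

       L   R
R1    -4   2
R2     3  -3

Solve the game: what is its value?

-1/2

Row minima: R1 → -4, R2 → -3; maximin = -3.
Column maxima: L → 3, R → 2; minimax = 2.
-3 ≠ 2, so there is no saddle point; optimal play is mixed.
Let the row player play R1 with probability p. Expected payoff against L: (-4)p + 3(1−p) = −7p + 3; against R: 2p + (-3)(1−p) = 5p − 3.
Setting these equal: −7p + 3 = 5p − 3 ⇒ −12p = -6 ⇒ p = 1/2, and the value is (-7)·(1/2) + 3 = -1/2.
For the column player: with q = P(L), equating R1's and R2's payoffs gives −6q + 2 = 6q − 3 ⇒ q = 5/12.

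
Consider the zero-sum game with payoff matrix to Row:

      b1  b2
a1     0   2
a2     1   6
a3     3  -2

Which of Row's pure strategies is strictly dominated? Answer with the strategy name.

a1

a2 gives a strictly higher payoff than a1 against every column: 1 > 0, 6 > 2.
So a1 is strictly dominated and Row never plays it.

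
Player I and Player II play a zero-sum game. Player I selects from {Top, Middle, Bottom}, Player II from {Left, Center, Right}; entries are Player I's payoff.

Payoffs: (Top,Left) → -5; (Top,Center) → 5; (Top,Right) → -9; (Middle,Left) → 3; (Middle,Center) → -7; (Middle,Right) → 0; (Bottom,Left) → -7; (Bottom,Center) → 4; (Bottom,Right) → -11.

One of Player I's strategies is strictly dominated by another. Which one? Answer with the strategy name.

Top gives a strictly higher payoff than Bottom against every column: -5 > -7, 5 > 4, -9 > -11.
So Bottom is strictly dominated and Player I never plays it.

Bottom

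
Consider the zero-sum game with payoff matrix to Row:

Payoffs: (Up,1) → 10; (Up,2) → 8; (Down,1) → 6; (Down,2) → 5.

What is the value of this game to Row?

8

Row minima: Up → 8, Down → 5; maximin = 8.
Column maxima: 1 → 10, 2 → 8; minimax = 8.
Since maximin = minimax = 8, there is a saddle point and the value is 8.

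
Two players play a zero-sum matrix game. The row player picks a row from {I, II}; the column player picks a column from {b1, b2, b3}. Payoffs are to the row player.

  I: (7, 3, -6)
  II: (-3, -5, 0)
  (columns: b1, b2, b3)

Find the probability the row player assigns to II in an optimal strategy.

9/14

Row minima: I → -6, II → -5; maximin = -5.
Column maxima: b1 → 7, b2 → 3, b3 → 0; minimax = 0.
-5 ≠ 0, so there is no saddle point; optimal play is mixed.
b1 is strictly dominated by b2 (it gives the row player strictly more in every row), so the column player never plays it.
On the remaining 2×2 (I, II vs b2, b3):
Let the row player play I with probability p. Expected payoff against b2: 3p + (-5)(1−p) = 8p − 5; against b3: (-6)p + 0(1−p) = −6p.
Setting these equal: 8p − 5 = −6p ⇒ 14p = 5 ⇒ p = 5/14, and the value is (8)·(5/14) − 5 = -15/7.
For the column player: with q = P(b2), equating I's and II's payoffs gives 9q − 6 = −5q ⇒ q = 3/7.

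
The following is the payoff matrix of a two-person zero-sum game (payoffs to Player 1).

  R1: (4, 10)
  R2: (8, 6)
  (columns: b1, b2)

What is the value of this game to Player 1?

Row minima: R1 → 4, R2 → 6; maximin = 6.
Column maxima: b1 → 8, b2 → 10; minimax = 8.
6 ≠ 8, so there is no saddle point; optimal play is mixed.
Let Player 1 play R1 with probability p. Expected payoff against b1: 4p + 8(1−p) = −4p + 8; against b2: 10p + 6(1−p) = 4p + 6.
Setting these equal: −4p + 8 = 4p + 6 ⇒ −8p = -2 ⇒ p = 1/4, and the value is (-4)·(1/4) + 8 = 7.
For Player 2: with q = P(b1), equating R1's and R2's payoffs gives −6q + 10 = 2q + 6 ⇒ q = 1/2.

7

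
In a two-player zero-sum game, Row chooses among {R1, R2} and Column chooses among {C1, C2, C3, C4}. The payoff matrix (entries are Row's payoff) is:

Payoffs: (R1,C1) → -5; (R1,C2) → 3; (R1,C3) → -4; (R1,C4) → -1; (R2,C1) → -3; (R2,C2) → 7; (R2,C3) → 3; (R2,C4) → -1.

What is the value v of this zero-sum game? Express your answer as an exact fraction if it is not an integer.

-3

Row minima: R1 → -5, R2 → -3; maximin = -3.
Column maxima: C1 → -3, C2 → 7, C3 → 3, C4 → -1; minimax = -3.
Since maximin = minimax = -3, there is a saddle point and the value is -3.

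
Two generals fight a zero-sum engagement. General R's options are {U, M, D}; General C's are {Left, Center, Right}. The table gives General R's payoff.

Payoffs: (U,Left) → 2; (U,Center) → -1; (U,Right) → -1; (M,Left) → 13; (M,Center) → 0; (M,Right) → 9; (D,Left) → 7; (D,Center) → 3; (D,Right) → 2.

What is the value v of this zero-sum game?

27/10

Row minima: U → -1, M → 0, D → 2; maximin = 2.
Column maxima: Left → 13, Center → 3, Right → 9; minimax = 3.
2 ≠ 3, so there is no saddle point; optimal play is mixed.
U is strictly dominated by M, so General R never plays it.
Left is strictly dominated by Center (it gives General R strictly more in every row), so General C never plays it.
On the remaining 2×2 (M, D vs Center, Right):
Let General R play M with probability p. Expected payoff against Center: 0p + 3(1−p) = −3p + 3; against Right: 9p + 2(1−p) = 7p + 2.
Setting these equal: −3p + 3 = 7p + 2 ⇒ −10p = -1 ⇒ p = 1/10, and the value is (-3)·(1/10) + 3 = 27/10.
For General C: with q = P(Center), equating M's and D's payoffs gives −9q + 9 = q + 2 ⇒ q = 7/10.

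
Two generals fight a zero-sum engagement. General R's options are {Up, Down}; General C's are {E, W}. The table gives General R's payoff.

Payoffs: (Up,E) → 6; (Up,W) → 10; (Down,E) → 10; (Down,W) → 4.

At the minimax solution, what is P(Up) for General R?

Row minima: Up → 6, Down → 4; maximin = 6.
Column maxima: E → 10, W → 10; minimax = 10.
6 ≠ 10, so there is no saddle point; optimal play is mixed.
Let General R play Up with probability p. Expected payoff against E: 6p + 10(1−p) = −4p + 10; against W: 10p + 4(1−p) = 6p + 4.
Setting these equal: −4p + 10 = 6p + 4 ⇒ −10p = -6 ⇒ p = 3/5, and the value is (-4)·(3/5) + 10 = 38/5.
For General C: with q = P(E), equating Up's and Down's payoffs gives −4q + 10 = 6q + 4 ⇒ q = 3/5.

3/5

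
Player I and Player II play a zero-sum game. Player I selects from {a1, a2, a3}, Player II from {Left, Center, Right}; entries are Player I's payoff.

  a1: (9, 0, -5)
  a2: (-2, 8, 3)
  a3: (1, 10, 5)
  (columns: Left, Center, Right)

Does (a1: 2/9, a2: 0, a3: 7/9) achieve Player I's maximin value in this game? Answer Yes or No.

Against Left this mix gives (2/9)·9 + (7/9)·1 = 25/9.
Against Center this mix gives (2/9)·0 + (7/9)·10 = 70/9.
Against Right this mix gives (2/9)·(-5) + (7/9)·5 = 25/9.
All of Player II's active replies (Left, Right) yield 25/9, and no column does worse for Player I. The mix makes Player II indifferent and guarantees 25/9, so it is optimal.

Yes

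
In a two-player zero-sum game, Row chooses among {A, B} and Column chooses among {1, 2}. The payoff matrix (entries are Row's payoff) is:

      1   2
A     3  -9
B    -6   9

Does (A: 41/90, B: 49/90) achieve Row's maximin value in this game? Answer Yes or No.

Against 1 this mix gives (41/90)·3 + (49/90)·(-6) = -19/10.
Against 2 this mix gives (41/90)·(-9) + (49/90)·9 = 4/5.
Column will play 1, holding Row to -19/10. Shifting weight toward the row that does better against 1 would raise this floor (the equalizing mix achieves -1 against both 1 and 2), so the proposed strategy is not optimal.

No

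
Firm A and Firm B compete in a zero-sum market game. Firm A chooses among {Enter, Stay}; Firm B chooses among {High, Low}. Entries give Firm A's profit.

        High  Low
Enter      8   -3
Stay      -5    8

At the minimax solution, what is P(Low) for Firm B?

Row minima: Enter → -3, Stay → -5; maximin = -3.
Column maxima: High → 8, Low → 8; minimax = 8.
-3 ≠ 8, so there is no saddle point; optimal play is mixed.
Let Firm A play Enter with probability p. Expected payoff against High: 8p + (-5)(1−p) = 13p − 5; against Low: (-3)p + 8(1−p) = −11p + 8.
Setting these equal: 13p − 5 = −11p + 8 ⇒ 24p = 13 ⇒ p = 13/24, and the value is (13)·(13/24) − 5 = 49/24.
For Firm B: with q = P(High), equating Enter's and Stay's payoffs gives 11q − 3 = −13q + 8 ⇒ q = 11/24.

13/24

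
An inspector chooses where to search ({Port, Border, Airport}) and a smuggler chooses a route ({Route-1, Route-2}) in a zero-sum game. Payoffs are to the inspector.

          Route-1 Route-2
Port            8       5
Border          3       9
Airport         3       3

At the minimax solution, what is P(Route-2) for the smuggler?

Row minima: Port → 5, Border → 3, Airport → 3; maximin = 5.
Column maxima: Route-1 → 8, Route-2 → 9; minimax = 8.
5 ≠ 8, so there is no saddle point; optimal play is mixed.
Airport is strictly dominated by Port, so the inspector never plays it.
On the remaining 2×2 (Port, Border vs Route-1, Route-2):
Let the inspector play Port with probability p. Expected payoff against Route-1: 8p + 3(1−p) = 5p + 3; against Route-2: 5p + 9(1−p) = −4p + 9.
Setting these equal: 5p + 3 = −4p + 9 ⇒ 9p = 6 ⇒ p = 2/3, and the value is (5)·(2/3) + 3 = 19/3.
For the smuggler: with q = P(Route-1), equating Port's and Border's payoffs gives 3q + 5 = −6q + 9 ⇒ q = 4/9.

5/9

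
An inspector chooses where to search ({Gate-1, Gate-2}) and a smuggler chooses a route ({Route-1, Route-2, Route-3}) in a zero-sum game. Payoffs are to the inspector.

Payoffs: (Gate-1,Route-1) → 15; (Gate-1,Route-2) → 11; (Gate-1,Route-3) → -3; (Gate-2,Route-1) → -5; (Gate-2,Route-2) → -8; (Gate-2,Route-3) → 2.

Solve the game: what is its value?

Row minima: Gate-1 → -3, Gate-2 → -8; maximin = -3.
Column maxima: Route-1 → 15, Route-2 → 11, Route-3 → 2; minimax = 2.
-3 ≠ 2, so there is no saddle point; optimal play is mixed.
Route-1 is strictly dominated by Route-2 (it gives the inspector strictly more in every row), so the smuggler never plays it.
On the remaining 2×2 (Gate-1, Gate-2 vs Route-2, Route-3):
Let the inspector play Gate-1 with probability p. Expected payoff against Route-2: 11p + (-8)(1−p) = 19p − 8; against Route-3: (-3)p + 2(1−p) = −5p + 2.
Setting these equal: 19p − 8 = −5p + 2 ⇒ 24p = 10 ⇒ p = 5/12, and the value is (19)·(5/12) − 8 = -1/12.
For the smuggler: with q = P(Route-2), equating Gate-1's and Gate-2's payoffs gives 14q − 3 = −10q + 2 ⇒ q = 5/24.

-1/12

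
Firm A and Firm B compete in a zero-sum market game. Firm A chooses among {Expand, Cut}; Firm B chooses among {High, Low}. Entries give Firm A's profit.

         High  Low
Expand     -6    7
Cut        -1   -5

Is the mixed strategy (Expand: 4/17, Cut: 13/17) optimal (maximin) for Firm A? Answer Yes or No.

Yes

Against High this mix gives (4/17)·(-6) + (13/17)·(-1) = -37/17.
Against Low this mix gives (4/17)·7 + (13/17)·(-5) = -37/17.
All of Firm B's active replies (High, Low) yield -37/17, and no column does worse for Firm A. The mix makes Firm B indifferent and guarantees -37/17, so it is optimal.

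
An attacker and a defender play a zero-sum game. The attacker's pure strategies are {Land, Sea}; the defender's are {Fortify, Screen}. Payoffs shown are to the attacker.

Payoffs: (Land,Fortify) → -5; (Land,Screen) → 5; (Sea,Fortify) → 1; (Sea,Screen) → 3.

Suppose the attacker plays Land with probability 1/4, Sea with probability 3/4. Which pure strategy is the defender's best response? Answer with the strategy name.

Fortify

If the defender plays Fortify, the attacker's expected payoff is (1/4)·(-5) + (3/4)·1 = -1/2.
If the defender plays Screen, the attacker's expected payoff is (1/4)·5 + (3/4)·3 = 7/2.
The defender minimizes the attacker's payoff; the smallest is -1/2, so the best response is Fortify.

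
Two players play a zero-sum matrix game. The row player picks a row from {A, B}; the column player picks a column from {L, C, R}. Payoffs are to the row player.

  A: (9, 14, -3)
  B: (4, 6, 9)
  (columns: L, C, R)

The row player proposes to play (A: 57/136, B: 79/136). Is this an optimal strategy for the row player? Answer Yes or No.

No

Against L this mix gives (57/136)·9 + (79/136)·4 = 829/136.
Against C this mix gives (57/136)·14 + (79/136)·6 = 159/17.
Against R this mix gives (57/136)·(-3) + (79/136)·9 = 135/34.
The column player will play R, holding the row player to 135/34. Shifting weight toward the row that does better against R would raise this floor (the equalizing mix achieves 93/17 against both R and L), so the proposed strategy is not optimal.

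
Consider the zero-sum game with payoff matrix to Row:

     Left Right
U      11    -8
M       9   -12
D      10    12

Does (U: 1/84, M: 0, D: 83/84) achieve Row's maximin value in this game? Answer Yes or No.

Against Left this mix gives (1/84)·11 + (83/84)·10 = 841/84.
Against Right this mix gives (1/84)·(-8) + (83/84)·12 = 247/21.
Column will play Left, holding Row to 841/84. Shifting weight toward the row that does better against Left would raise this floor (the equalizing mix achieves 212/21 against both Left and Right), so the proposed strategy is not optimal.

No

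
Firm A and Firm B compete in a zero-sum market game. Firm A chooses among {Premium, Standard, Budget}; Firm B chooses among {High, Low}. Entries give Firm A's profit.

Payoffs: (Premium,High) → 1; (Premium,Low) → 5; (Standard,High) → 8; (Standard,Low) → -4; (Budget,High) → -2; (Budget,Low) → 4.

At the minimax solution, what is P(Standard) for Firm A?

Row minima: Premium → 1, Standard → -4, Budget → -2; maximin = 1.
Column maxima: High → 8, Low → 5; minimax = 5.
1 ≠ 5, so there is no saddle point; optimal play is mixed.
Budget is strictly dominated by Premium, so Firm A never plays it.
On the remaining 2×2 (Premium, Standard vs High, Low):
Let Firm A play Premium with probability p. Expected payoff against High: 1p + 8(1−p) = −7p + 8; against Low: 5p + (-4)(1−p) = 9p − 4.
Setting these equal: −7p + 8 = 9p − 4 ⇒ −16p = -12 ⇒ p = 3/4, and the value is (-7)·(3/4) + 8 = 11/4.
For Firm B: with q = P(High), equating Premium's and Standard's payoffs gives −4q + 5 = 12q − 4 ⇒ q = 9/16.

1/4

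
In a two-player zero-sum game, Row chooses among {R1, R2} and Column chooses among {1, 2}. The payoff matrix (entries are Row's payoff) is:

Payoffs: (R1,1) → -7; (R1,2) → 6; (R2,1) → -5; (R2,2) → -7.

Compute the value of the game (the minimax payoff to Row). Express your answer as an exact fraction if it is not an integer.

-79/15

Row minima: R1 → -7, R2 → -7; maximin = -7.
Column maxima: 1 → -5, 2 → 6; minimax = -5.
-7 ≠ -5, so there is no saddle point; optimal play is mixed.
Let Row play R1 with probability p. Expected payoff against 1: (-7)p + (-5)(1−p) = −2p − 5; against 2: 6p + (-7)(1−p) = 13p − 7.
Setting these equal: −2p − 5 = 13p − 7 ⇒ −15p = -2 ⇒ p = 2/15, and the value is (-2)·(2/15) − 5 = -79/15.
For Column: with q = P(1), equating R1's and R2's payoffs gives −13q + 6 = 2q − 7 ⇒ q = 13/15.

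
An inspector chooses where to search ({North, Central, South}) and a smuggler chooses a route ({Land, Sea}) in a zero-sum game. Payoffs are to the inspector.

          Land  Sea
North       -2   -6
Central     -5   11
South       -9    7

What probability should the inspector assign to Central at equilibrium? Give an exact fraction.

1/5

Row minima: North → -6, Central → -5, South → -9; maximin = -5.
Column maxima: Land → -2, Sea → 11; minimax = -2.
-5 ≠ -2, so there is no saddle point; optimal play is mixed.
South is strictly dominated by Central, so the inspector never plays it.
On the remaining 2×2 (North, Central vs Land, Sea):
Let the inspector play North with probability p. Expected payoff against Land: (-2)p + (-5)(1−p) = 3p − 5; against Sea: (-6)p + 11(1−p) = −17p + 11.
Setting these equal: 3p − 5 = −17p + 11 ⇒ 20p = 16 ⇒ p = 4/5, and the value is (3)·(4/5) − 5 = -13/5.
For the smuggler: with q = P(Land), equating North's and Central's payoffs gives 4q − 6 = −16q + 11 ⇒ q = 17/20.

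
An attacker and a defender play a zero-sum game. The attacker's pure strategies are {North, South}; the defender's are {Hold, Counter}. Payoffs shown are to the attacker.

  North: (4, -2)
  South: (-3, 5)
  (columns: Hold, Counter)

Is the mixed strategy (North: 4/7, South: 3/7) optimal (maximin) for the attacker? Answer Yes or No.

Against Hold this mix gives (4/7)·4 + (3/7)·(-3) = 1.
Against Counter this mix gives (4/7)·(-2) + (3/7)·5 = 1.
All of the defender's active replies (Hold, Counter) yield 1, and no column does worse for the attacker. The mix makes the defender indifferent and guarantees 1, so it is optimal.

Yes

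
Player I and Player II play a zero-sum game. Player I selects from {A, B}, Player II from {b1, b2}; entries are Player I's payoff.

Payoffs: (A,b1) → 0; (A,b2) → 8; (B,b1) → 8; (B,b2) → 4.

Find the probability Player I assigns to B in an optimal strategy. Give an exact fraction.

Row minima: A → 0, B → 4; maximin = 4.
Column maxima: b1 → 8, b2 → 8; minimax = 8.
4 ≠ 8, so there is no saddle point; optimal play is mixed.
Let Player I play A with probability p. Expected payoff against b1: 0p + 8(1−p) = −8p + 8; against b2: 8p + 4(1−p) = 4p + 4.
Setting these equal: −8p + 8 = 4p + 4 ⇒ −12p = -4 ⇒ p = 1/3, and the value is (-8)·(1/3) + 8 = 16/3.
For Player II: with q = P(b1), equating A's and B's payoffs gives −8q + 8 = 4q + 4 ⇒ q = 1/3.

2/3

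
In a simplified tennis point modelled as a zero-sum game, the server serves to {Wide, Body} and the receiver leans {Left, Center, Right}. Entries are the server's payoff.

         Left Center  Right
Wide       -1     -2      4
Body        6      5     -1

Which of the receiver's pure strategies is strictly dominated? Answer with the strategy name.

Left

Center holds the server's payoff strictly below Left in every row: -2 < -1, 5 < 6.
So Left is strictly dominated for the receiver.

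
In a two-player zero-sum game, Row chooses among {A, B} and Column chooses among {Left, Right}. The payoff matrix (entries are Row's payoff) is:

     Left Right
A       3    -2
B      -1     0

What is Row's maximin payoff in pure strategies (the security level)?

Row minima: A → -2, B → -1.
The best of these is -1.

-1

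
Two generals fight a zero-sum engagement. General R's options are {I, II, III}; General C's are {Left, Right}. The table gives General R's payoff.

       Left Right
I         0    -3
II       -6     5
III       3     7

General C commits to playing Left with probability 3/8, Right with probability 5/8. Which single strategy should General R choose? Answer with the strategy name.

III

Expected payoff of I: (3/8)·0 + (5/8)·(-3) = -15/8.
Expected payoff of II: (3/8)·(-6) + (5/8)·5 = 7/8.
Expected payoff of III: (3/8)·3 + (5/8)·7 = 11/2.
The largest is 11/2, so General R's best response is III.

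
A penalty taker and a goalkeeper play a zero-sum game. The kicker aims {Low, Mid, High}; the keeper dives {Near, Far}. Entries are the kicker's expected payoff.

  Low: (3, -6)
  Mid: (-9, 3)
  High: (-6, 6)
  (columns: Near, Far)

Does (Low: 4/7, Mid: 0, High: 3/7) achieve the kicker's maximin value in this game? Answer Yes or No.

Yes

Against Near this mix gives (4/7)·3 + (3/7)·(-6) = -6/7.
Against Far this mix gives (4/7)·(-6) + (3/7)·6 = -6/7.
All of the keeper's active replies (Near, Far) yield -6/7, and no column does worse for the kicker. The mix makes the keeper indifferent and guarantees -6/7, so it is optimal.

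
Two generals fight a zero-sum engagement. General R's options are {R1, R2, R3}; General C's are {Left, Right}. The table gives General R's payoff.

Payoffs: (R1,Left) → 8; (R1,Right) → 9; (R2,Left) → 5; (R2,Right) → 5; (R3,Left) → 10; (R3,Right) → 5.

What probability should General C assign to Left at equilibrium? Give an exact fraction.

2/3

Row minima: R1 → 8, R2 → 5, R3 → 5; maximin = 8.
Column maxima: Left → 10, Right → 9; minimax = 9.
8 ≠ 9, so there is no saddle point; optimal play is mixed.
R2 is strictly dominated by R1, so General R never plays it.
On the remaining 2×2 (R1, R3 vs Left, Right):
Let General R play R1 with probability p. Expected payoff against Left: 8p + 10(1−p) = −2p + 10; against Right: 9p + 5(1−p) = 4p + 5.
Setting these equal: −2p + 10 = 4p + 5 ⇒ −6p = -5 ⇒ p = 5/6, and the value is (-2)·(5/6) + 10 = 25/3.
For General C: with q = P(Left), equating R1's and R3's payoffs gives −q + 9 = 5q + 5 ⇒ q = 2/3.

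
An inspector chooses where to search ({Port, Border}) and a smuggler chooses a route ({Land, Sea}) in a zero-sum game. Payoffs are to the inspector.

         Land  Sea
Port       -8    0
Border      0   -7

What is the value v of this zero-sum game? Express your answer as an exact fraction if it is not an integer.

Row minima: Port → -8, Border → -7; maximin = -7.
Column maxima: Land → 0, Sea → 0; minimax = 0.
-7 ≠ 0, so there is no saddle point; optimal play is mixed.
Let the inspector play Port with probability p. Expected payoff against Land: (-8)p + 0(1−p) = −8p; against Sea: 0p + (-7)(1−p) = 7p − 7.
Setting these equal: −8p = 7p − 7 ⇒ −15p = -7 ⇒ p = 7/15, and the value is (-8)·(7/15) = -56/15.
For the smuggler: with q = P(Land), equating Port's and Border's payoffs gives −8q = 7q − 7 ⇒ q = 7/15.

-56/15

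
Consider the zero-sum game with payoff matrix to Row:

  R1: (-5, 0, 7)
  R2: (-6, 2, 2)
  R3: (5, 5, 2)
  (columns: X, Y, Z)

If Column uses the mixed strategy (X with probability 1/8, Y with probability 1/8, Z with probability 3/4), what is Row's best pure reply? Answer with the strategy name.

Expected payoff of R1: (1/8)·(-5) + (1/8)·0 + (3/4)·7 = 37/8.
Expected payoff of R2: (1/8)·(-6) + (1/8)·2 + (3/4)·2 = 1.
Expected payoff of R3: (1/8)·5 + (1/8)·5 + (3/4)·2 = 11/4.
The largest is 37/8, so Row's best response is R1.

R1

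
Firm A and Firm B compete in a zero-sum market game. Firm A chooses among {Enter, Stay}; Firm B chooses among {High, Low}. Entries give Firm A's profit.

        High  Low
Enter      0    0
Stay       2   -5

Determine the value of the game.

Row minima: Enter → 0, Stay → -5; maximin = 0.
Column maxima: High → 2, Low → 0; minimax = 0.
Since maximin = minimax = 0, there is a saddle point and the value is 0.

0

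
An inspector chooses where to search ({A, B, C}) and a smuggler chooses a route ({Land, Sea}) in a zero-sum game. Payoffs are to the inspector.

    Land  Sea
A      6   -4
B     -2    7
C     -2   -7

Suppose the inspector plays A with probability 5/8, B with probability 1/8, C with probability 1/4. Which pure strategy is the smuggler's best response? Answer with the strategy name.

If the smuggler plays Land, the inspector's expected payoff is (5/8)·6 + (1/8)·(-2) + (1/4)·(-2) = 3.
If the smuggler plays Sea, the inspector's expected payoff is (5/8)·(-4) + (1/8)·7 + (1/4)·(-7) = -27/8.
The smuggler minimizes the inspector's payoff; the smallest is -27/8, so the best response is Sea.

Sea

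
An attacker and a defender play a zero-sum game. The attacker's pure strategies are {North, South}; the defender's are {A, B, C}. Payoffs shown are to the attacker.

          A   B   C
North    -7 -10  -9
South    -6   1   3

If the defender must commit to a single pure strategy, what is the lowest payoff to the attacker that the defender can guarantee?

Column maxima: A → -6, B → 1, C → 3.
The smallest of these is -6.

-6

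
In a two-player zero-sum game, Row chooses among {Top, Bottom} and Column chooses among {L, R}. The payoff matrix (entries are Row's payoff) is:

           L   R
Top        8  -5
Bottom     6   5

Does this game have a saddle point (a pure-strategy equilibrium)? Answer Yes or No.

Row minima: Top → -5, Bottom → 5; maximin = 5.
Column maxima: L → 8, R → 5; minimax = 5.
maximin = minimax = 5, so a saddle point exists.

Yes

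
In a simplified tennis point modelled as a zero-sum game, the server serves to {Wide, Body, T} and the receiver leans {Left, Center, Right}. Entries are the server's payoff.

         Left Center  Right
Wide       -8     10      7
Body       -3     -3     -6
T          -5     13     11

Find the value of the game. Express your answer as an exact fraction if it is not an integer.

-63/19

Row minima: Wide → -8, Body → -6, T → -5; maximin = -5.
Column maxima: Left → -3, Center → 13, Right → 11; minimax = -3.
-5 ≠ -3, so there is no saddle point; optimal play is mixed.
Wide is strictly dominated by T, so the server never plays it.
Center is strictly dominated by Right (it gives the server strictly more in every row), so the receiver never plays it.
On the remaining 2×2 (Body, T vs Left, Right):
Let the server play Body with probability p. Expected payoff against Left: (-3)p + (-5)(1−p) = 2p − 5; against Right: (-6)p + 11(1−p) = −17p + 11.
Setting these equal: 2p − 5 = −17p + 11 ⇒ 19p = 16 ⇒ p = 16/19, and the value is (2)·(16/19) − 5 = -63/19.
For the receiver: with q = P(Left), equating Body's and T's payoffs gives 3q − 6 = −16q + 11 ⇒ q = 17/19.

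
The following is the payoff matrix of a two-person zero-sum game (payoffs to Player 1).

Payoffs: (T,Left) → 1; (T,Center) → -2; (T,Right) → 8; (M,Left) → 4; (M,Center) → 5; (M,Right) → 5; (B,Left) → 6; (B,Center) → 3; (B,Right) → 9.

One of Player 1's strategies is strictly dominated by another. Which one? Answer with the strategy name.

T

B gives a strictly higher payoff than T against every column: 6 > 1, 3 > -2, 9 > 8.
So T is strictly dominated and Player 1 never plays it.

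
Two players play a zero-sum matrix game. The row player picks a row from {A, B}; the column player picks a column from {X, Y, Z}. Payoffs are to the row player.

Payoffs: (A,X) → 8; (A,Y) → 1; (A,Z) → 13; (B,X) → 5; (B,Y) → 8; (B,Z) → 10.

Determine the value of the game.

Row minima: A → 1, B → 5; maximin = 5.
Column maxima: X → 8, Y → 8, Z → 13; minimax = 8.
5 ≠ 8, so there is no saddle point; optimal play is mixed.
Z is strictly dominated by X (it gives the row player strictly more in every row), so the column player never plays it.
On the remaining 2×2 (A, B vs X, Y):
Let the row player play A with probability p. Expected payoff against X: 8p + 5(1−p) = 3p + 5; against Y: 1p + 8(1−p) = −7p + 8.
Setting these equal: 3p + 5 = −7p + 8 ⇒ 10p = 3 ⇒ p = 3/10, and the value is (3)·(3/10) + 5 = 59/10.
For the column player: with q = P(X), equating A's and B's payoffs gives 7q + 1 = −3q + 8 ⇒ q = 7/10.

59/10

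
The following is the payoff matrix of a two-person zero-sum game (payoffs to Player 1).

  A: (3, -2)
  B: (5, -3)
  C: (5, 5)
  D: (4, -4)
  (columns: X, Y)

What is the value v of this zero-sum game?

Row minima: A → -2, B → -3, C → 5, D → -4; maximin = 5.
Column maxima: X → 5, Y → 5; minimax = 5.
Since maximin = minimax = 5, there is a saddle point and the value is 5.

5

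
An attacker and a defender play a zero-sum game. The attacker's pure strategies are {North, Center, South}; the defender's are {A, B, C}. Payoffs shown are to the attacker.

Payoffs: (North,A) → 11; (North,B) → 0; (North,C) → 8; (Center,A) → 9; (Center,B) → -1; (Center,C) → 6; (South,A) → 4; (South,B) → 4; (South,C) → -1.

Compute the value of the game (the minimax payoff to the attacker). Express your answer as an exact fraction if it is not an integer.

Row minima: North → 0, Center → -1, South → -1; maximin = 0.
Column maxima: A → 11, B → 4, C → 8; minimax = 4.
0 ≠ 4, so there is no saddle point; optimal play is mixed.
Center is strictly dominated by North, so the attacker never plays it.
A is strictly dominated by C (it gives the attacker strictly more in every row), so the defender never plays it.
On the remaining 2×2 (North, South vs B, C):
Let the attacker play North with probability p. Expected payoff against B: 0p + 4(1−p) = −4p + 4; against C: 8p + (-1)(1−p) = 9p − 1.
Setting these equal: −4p + 4 = 9p − 1 ⇒ −13p = -5 ⇒ p = 5/13, and the value is (-4)·(5/13) + 4 = 32/13.
For the defender: with q = P(B), equating North's and South's payoffs gives −8q + 8 = 5q − 1 ⇒ q = 9/13.

32/13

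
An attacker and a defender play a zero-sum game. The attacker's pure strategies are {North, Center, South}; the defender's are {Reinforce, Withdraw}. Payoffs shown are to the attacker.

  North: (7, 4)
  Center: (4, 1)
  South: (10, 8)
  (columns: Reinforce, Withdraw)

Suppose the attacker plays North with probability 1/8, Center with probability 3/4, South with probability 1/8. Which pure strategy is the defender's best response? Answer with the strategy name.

If the defender plays Reinforce, the attacker's expected payoff is (1/8)·7 + (3/4)·4 + (1/8)·10 = 41/8.
If the defender plays Withdraw, the attacker's expected payoff is (1/8)·4 + (3/4)·1 + (1/8)·8 = 9/4.
The defender minimizes the attacker's payoff; the smallest is 9/4, so the best response is Withdraw.

Withdraw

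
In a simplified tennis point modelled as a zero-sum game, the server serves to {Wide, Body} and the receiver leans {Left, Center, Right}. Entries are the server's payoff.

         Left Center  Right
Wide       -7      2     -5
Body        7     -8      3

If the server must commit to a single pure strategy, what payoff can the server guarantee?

-7

Row minima: Wide → -7, Body → -8.
The best of these is -7.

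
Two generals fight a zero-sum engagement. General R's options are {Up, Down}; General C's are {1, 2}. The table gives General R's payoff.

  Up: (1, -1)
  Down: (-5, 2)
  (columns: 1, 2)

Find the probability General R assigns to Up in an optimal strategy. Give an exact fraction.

7/9

Row minima: Up → -1, Down → -5; maximin = -1.
Column maxima: 1 → 1, 2 → 2; minimax = 1.
-1 ≠ 1, so there is no saddle point; optimal play is mixed.
Let General R play Up with probability p. Expected payoff against 1: 1p + (-5)(1−p) = 6p − 5; against 2: (-1)p + 2(1−p) = −3p + 2.
Setting these equal: 6p − 5 = −3p + 2 ⇒ 9p = 7 ⇒ p = 7/9, and the value is (6)·(7/9) − 5 = -1/3.
For General C: with q = P(1), equating Up's and Down's payoffs gives 2q − 1 = −7q + 2 ⇒ q = 1/3.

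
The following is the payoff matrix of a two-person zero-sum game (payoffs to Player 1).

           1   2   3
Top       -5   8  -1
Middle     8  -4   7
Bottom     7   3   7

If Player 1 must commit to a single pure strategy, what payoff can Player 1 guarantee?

Row minima: Top → -5, Middle → -4, Bottom → 3.
The best of these is 3.

3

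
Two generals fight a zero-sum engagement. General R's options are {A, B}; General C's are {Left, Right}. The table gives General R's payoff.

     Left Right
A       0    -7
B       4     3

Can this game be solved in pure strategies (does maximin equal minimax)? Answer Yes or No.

Row minima: A → -7, B → 3; maximin = 3.
Column maxima: Left → 4, Right → 3; minimax = 3.
maximin = minimax = 3, so a saddle point exists.

Yes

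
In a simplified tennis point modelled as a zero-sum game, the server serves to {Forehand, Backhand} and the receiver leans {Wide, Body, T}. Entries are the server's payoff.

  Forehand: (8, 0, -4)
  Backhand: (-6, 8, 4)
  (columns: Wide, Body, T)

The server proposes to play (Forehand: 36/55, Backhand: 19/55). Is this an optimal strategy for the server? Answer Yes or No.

Against Wide this mix gives (36/55)·8 + (19/55)·(-6) = 174/55.
Against Body this mix gives (36/55)·0 + (19/55)·8 = 152/55.
Against T this mix gives (36/55)·(-4) + (19/55)·4 = -68/55.
The receiver will play T, holding the server to -68/55. Shifting weight toward the row that does better against T would raise this floor (the equalizing mix achieves 4/11 against both T and Wide), so the proposed strategy is not optimal.

No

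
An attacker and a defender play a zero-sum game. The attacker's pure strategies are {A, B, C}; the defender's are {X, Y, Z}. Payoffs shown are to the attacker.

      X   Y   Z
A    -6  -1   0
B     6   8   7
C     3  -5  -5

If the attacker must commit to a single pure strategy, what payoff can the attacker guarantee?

6

Row minima: A → -6, B → 6, C → -5.
The best of these is 6.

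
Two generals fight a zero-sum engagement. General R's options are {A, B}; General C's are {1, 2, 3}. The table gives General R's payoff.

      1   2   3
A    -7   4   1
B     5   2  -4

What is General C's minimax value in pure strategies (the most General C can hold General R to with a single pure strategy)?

Column maxima: 1 → 5, 2 → 4, 3 → 1.
The smallest of these is 1.

1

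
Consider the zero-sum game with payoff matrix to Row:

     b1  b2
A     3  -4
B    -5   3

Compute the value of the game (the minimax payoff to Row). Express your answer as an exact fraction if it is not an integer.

-11/15

Row minima: A → -4, B → -5; maximin = -4.
Column maxima: b1 → 3, b2 → 3; minimax = 3.
-4 ≠ 3, so there is no saddle point; optimal play is mixed.
Let Row play A with probability p. Expected payoff against b1: 3p + (-5)(1−p) = 8p − 5; against b2: (-4)p + 3(1−p) = −7p + 3.
Setting these equal: 8p − 5 = −7p + 3 ⇒ 15p = 8 ⇒ p = 8/15, and the value is (8)·(8/15) − 5 = -11/15.
For Column: with q = P(b1), equating A's and B's payoffs gives 7q − 4 = −8q + 3 ⇒ q = 7/15.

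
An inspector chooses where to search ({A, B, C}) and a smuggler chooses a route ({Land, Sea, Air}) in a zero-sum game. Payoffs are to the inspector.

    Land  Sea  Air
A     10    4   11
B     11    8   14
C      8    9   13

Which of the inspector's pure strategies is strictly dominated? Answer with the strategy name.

B gives a strictly higher payoff than A against every column: 11 > 10, 8 > 4, 14 > 11.
So A is strictly dominated and the inspector never plays it.

A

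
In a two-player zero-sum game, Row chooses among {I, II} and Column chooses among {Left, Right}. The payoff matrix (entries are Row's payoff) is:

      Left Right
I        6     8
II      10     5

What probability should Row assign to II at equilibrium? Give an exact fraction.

2/7

Row minima: I → 6, II → 5; maximin = 6.
Column maxima: Left → 10, Right → 8; minimax = 8.
6 ≠ 8, so there is no saddle point; optimal play is mixed.
Let Row play I with probability p. Expected payoff against Left: 6p + 10(1−p) = −4p + 10; against Right: 8p + 5(1−p) = 3p + 5.
Setting these equal: −4p + 10 = 3p + 5 ⇒ −7p = -5 ⇒ p = 5/7, and the value is (-4)·(5/7) + 10 = 50/7.
For Column: with q = P(Left), equating I's and II's payoffs gives −2q + 8 = 5q + 5 ⇒ q = 3/7.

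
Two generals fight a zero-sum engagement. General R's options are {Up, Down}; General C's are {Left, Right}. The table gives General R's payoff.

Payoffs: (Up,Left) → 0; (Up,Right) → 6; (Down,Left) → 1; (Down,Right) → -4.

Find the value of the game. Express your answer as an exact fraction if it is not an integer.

Row minima: Up → 0, Down → -4; maximin = 0.
Column maxima: Left → 1, Right → 6; minimax = 1.
0 ≠ 1, so there is no saddle point; optimal play is mixed.
Let General R play Up with probability p. Expected payoff against Left: 0p + 1(1−p) = −p + 1; against Right: 6p + (-4)(1−p) = 10p − 4.
Setting these equal: −p + 1 = 10p − 4 ⇒ −11p = -5 ⇒ p = 5/11, and the value is (-1)·(5/11) + 1 = 6/11.
For General C: with q = P(Left), equating Up's and Down's payoffs gives −6q + 6 = 5q − 4 ⇒ q = 10/11.

6/11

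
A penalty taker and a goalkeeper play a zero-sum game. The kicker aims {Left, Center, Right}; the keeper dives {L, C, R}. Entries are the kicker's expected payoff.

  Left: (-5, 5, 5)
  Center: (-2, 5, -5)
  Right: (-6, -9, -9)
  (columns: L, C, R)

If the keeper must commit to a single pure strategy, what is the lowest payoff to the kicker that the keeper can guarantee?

Column maxima: L → -2, C → 5, R → 5.
The smallest of these is -2.

-2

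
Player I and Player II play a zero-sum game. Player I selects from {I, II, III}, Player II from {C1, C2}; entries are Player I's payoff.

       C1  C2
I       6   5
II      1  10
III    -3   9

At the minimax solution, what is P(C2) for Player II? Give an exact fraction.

1/2

Row minima: I → 5, II → 1, III → -3; maximin = 5.
Column maxima: C1 → 6, C2 → 10; minimax = 6.
5 ≠ 6, so there is no saddle point; optimal play is mixed.
III is strictly dominated by II, so Player I never plays it.
On the remaining 2×2 (I, II vs C1, C2):
Let Player I play I with probability p. Expected payoff against C1: 6p + 1(1−p) = 5p + 1; against C2: 5p + 10(1−p) = −5p + 10.
Setting these equal: 5p + 1 = −5p + 10 ⇒ 10p = 9 ⇒ p = 9/10, and the value is (5)·(9/10) + 1 = 11/2.
For Player II: with q = P(C1), equating I's and II's payoffs gives q + 5 = −9q + 10 ⇒ q = 1/2.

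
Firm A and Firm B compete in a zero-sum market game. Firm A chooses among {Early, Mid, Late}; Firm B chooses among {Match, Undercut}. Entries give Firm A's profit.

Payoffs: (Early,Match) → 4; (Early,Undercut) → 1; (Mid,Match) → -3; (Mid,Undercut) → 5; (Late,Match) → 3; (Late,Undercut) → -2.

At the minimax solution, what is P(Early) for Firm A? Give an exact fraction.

8/11

Row minima: Early → 1, Mid → -3, Late → -2; maximin = 1.
Column maxima: Match → 4, Undercut → 5; minimax = 4.
1 ≠ 4, so there is no saddle point; optimal play is mixed.
Late is strictly dominated by Early, so Firm A never plays it.
On the remaining 2×2 (Early, Mid vs Match, Undercut):
Let Firm A play Early with probability p. Expected payoff against Match: 4p + (-3)(1−p) = 7p − 3; against Undercut: 1p + 5(1−p) = −4p + 5.
Setting these equal: 7p − 3 = −4p + 5 ⇒ 11p = 8 ⇒ p = 8/11, and the value is (7)·(8/11) − 3 = 23/11.
For Firm B: with q = P(Match), equating Early's and Mid's payoffs gives 3q + 1 = −8q + 5 ⇒ q = 4/11.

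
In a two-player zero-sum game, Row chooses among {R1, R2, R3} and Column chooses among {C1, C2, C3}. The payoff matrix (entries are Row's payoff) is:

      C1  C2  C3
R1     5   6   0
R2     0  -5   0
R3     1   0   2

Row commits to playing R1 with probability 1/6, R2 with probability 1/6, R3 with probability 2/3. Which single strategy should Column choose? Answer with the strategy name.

C2

If Column plays C1, Row's expected payoff is (1/6)·5 + (1/6)·0 + (2/3)·1 = 3/2.
If Column plays C2, Row's expected payoff is (1/6)·6 + (1/6)·(-5) + (2/3)·0 = 1/6.
If Column plays C3, Row's expected payoff is (1/6)·0 + (1/6)·0 + (2/3)·2 = 4/3.
Column minimizes Row's payoff; the smallest is 1/6, so the best response is C2.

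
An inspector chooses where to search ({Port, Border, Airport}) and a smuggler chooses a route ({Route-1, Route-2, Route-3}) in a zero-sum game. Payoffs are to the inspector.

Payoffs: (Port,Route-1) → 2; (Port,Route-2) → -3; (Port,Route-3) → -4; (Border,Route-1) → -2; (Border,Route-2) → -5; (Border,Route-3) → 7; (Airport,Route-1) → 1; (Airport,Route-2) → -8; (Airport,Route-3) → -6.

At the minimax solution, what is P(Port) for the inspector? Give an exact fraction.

Row minima: Port → -4, Border → -5, Airport → -8; maximin = -4.
Column maxima: Route-1 → 2, Route-2 → -3, Route-3 → 7; minimax = -3.
-4 ≠ -3, so there is no saddle point; optimal play is mixed.
Airport is strictly dominated by Port, so the inspector never plays it.
Route-1 is strictly dominated by Route-2 (it gives the inspector strictly more in every row), so the smuggler never plays it.
On the remaining 2×2 (Port, Border vs Route-2, Route-3):
Let the inspector play Port with probability p. Expected payoff against Route-2: (-3)p + (-5)(1−p) = 2p − 5; against Route-3: (-4)p + 7(1−p) = −11p + 7.
Setting these equal: 2p − 5 = −11p + 7 ⇒ 13p = 12 ⇒ p = 12/13, and the value is (2)·(12/13) − 5 = -41/13.
For the smuggler: with q = P(Route-2), equating Port's and Border's payoffs gives q − 4 = −12q + 7 ⇒ q = 11/13.

12/13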